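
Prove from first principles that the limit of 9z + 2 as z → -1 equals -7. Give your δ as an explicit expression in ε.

Suppose ε > 0. We need δ > 0 so that 0 < |z + 1| < δ implies |(9z + 2) + 7| < ε.
|(9z + 2) + 7| = |9z + 9| = 9|z + 1|.
So 9|z + 1| < ε exactly when |z + 1| < ε/9.
Take δ = ε/9. If 0 < |z + 1| < δ then |(9z + 2) + 7| = 9|z + 1| < 9·(ε/9) = ε.

δ = ε/9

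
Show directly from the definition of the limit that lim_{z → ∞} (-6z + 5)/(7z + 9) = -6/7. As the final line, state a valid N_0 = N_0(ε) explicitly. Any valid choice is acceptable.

Let ε > 0. We seek N_0 > 0 such that z > N_0 implies |(-6z + 5)/(7z + 9) + 6/7| < ε.
(-6z + 5)/(7z + 9) + 6/7 = (7(-6z + 5) − (-6)(7z + 9)) / (7(7z + 9)) = 89/(7(7z + 9)).
For z > 0 we have 7z + 9 > 7z, so |(-6z + 5)/(7z + 9) + 6/7| = 89/(7(7z + 9)) < 89/(7·7z) = (89/49)/z.
Thus |(-6z + 5)/(7z + 9) + 6/7| < ε whenever z > (89/49)/ε.
Take N_0 = (89/49)/ε. If z > N_0 then |(-6z + 5)/(7z + 9) + 6/7| < (89/49)/z < ε.

N_0 = (89/49)/ε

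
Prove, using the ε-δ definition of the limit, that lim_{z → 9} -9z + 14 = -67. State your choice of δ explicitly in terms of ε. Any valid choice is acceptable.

δ = ε/9

Let ε > 0 be given. We need δ > 0 so that 0 < |z − 9| < δ implies |(-9z + 14) + 67| < ε.
Since (-9z + 14) + 67 = -9(z − 9), we have |(-9z + 14) + 67| = 9|z − 9|.
So 9|z − 9| < ε exactly when |z − 9| < ε/9.
Take δ = ε/9. If 0 < |z − 9| < δ then |(-9z + 14) + 67| = 9|z − 9| < 9·(ε/9) = ε.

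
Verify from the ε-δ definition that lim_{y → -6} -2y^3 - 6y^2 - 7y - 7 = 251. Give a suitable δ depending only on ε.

Suppose ε > 0. We want δ > 0 such that 0 < |y + 6| < δ implies |(-2y^3 - 6y^2 - 7y - 7) − 251| < ε.
(-2y^3 - 6y^2 - 7y - 7) − 251 = -2y^3 - 6y^2 - 7y - 258 = (y + 6)(-2y^2 + 6y - 43).
So |(-2y^3 - 6y^2 - 7y - 7) − 251| = |y + 6|·|-2y^2 + 6y - 43|.
Require δ ≤ 1. Then |y + 6| < 1 gives |y| < 7, and by the triangle inequality |-2y^2 + 6y - 43| ≤ 2·7^2 + 6·7 + 43 = 183.
Hence |(-2y^3 - 6y^2 - 7y - 7) − 251| ≤ 183|y + 6| < ε provided |y + 6| < ε/183.
Take δ = min(1, ε/183). Then 0 < |y + 6| < δ gives both |y + 6| < 1 and |y + 6| < ε/183, so |(-2y^3 - 6y^2 - 7y - 7) − 251| < ε.

δ = min(1, ε/183)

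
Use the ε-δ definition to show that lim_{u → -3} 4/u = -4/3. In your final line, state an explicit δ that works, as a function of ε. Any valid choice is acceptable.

Let ε > 0. We seek δ > 0 such that 0 < |u + 3| < δ implies |4/u + 4/3| < ε.
|4/u + 4/3| = 4·|-3 − u|/(3·|u|) = 4|u + 3|/(3|u|).
Require δ ≤ 3/2 so that |u| > 3 − 3/2 = 3/2, hence 3|u| > 9/2.
Then |4/u + 4/3| < 4|u + 3|/(9/2), which is < ε when |u + 3| < (9/8)ε.
Take δ = min(3/2, (9/8)ε). Then 0 < |u + 3| < δ gives both |u + 3| < 3/2 and |u + 3| < (9/8)ε, so |4/u + 4/3| < ε.

δ = min(3/2, (9/8)ε)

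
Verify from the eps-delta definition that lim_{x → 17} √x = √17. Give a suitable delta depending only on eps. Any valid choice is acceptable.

Let eps > 0. We want delta > 0 such that 0 < |x − 17| < delta implies |√x − √17| < eps.
Multiplying by the conjugate, |√x − √17| = |x − 17|/(√x + √17).
Restrict delta ≤ 17 so that |x − 17| < 17 forces x > 0, and then √x + √17 > √17.
Hence |√x − √17| < |x − 17|/√17, which is < eps once |x − 17| < √17·eps.
Take delta = min(17, √17·eps). If 0 < |x − 17| < delta then x > 0 and |√x − √17| < |x − 17|/√17 < eps.

delta = min(17, √17·eps)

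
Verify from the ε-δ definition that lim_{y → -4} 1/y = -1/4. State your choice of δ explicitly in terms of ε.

δ = min(2, 8ε)

Suppose ε > 0. We seek δ > 0 such that 0 < |y + 4| < δ implies |1/y + 1/4| < ε.
|1/y + 1/4| = |-4 − y|/(4·|y|) = |y + 4|/(4|y|).
Restrict δ ≤ 2. Then |y + 4| < 2 gives |y| > 2, so 4|y| > 8.
Then |1/y + 1/4| < |y + 4|/8, which is < ε when |y + 4| < 8ε.
Take δ = min(2, 8ε). Then 0 < |y + 4| < δ gives both |y + 4| < 2 and |y + 4| < 8ε, so |1/y + 1/4| < ε.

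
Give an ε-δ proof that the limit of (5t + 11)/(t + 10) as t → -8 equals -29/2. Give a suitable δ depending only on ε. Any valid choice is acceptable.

Let ε > 0 be given. We want δ > 0 with 0 < |t + 8| < δ ⇒ |(5t + 11)/(t + 10) + 29/2| < ε.
Combining over a common denominator, (5t + 11)/(t + 10) + 29/2 = [(5t + 11)·2 − (-29)·(t + 10)] / [2·(t + 10)] = 39(t + 8) / (2(t + 10)).
So |(5t + 11)/(t + 10) + 29/2| = 39|t + 8| / (2·|t + 10|).
Restrict δ ≤ 1. Then |t + 8| < 1 gives |t + 10| = |(t + 8) + 2| ≥ 2 − 1 = 1.
Hence |(5t + 11)/(t + 10) + 29/2| < 39|t + 8|/(2·1) = (39/2)|t + 8|, which is < ε once |t + 8| < (2/39)ε.
Take δ = min(1, (2/39)ε). Then 0 < |t + 8| < δ forces both bounds, so |(5t + 11)/(t + 10) + 29/2| < ε.

δ = min(1, (2/39)ε)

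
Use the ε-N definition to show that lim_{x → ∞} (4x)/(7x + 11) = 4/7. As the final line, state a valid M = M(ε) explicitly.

Fix ε > 0. We seek M > 0 such that x > M implies |(4x)/(7x + 11) − (4/7)| < ε.
(4x)/(7x + 11) − (4/7) = (7(4x) − 4(7x + 11)) / (7(7x + 11)) = -44/(7(7x + 11)).
For x > 0 we have 7x + 11 > 7x, so |(4x)/(7x + 11) − (4/7)| = 44/(7(7x + 11)) < 44/(7·7x) = (44/49)/x.
Thus |(4x)/(7x + 11) − (4/7)| < ε whenever x > (44/49)/ε.
Take M = (44/49)/ε. If x > M then |(4x)/(7x + 11) − (4/7)| < (44/49)/x < ε.

M = (44/49)/ε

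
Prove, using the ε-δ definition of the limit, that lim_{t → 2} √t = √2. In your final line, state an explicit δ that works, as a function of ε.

Let ε > 0 be given. We want δ > 0 such that 0 < |t − 2| < δ implies |√t − √2| < ε.
Multiplying by the conjugate, |√t − √2| = |t − 2|/(√t + √2).
Restrict δ ≤ 2 so that |t − 2| < 2 forces t > 0, and then √t + √2 > √2.
Hence |√t − √2| < |t − 2|/√2, which is < ε once |t − 2| < √2·ε.
Take δ = min(2, √2·ε). If 0 < |t − 2| < δ then t > 0 and |√t − √2| < |t − 2|/√2 < ε.

δ = min(2, √2·ε)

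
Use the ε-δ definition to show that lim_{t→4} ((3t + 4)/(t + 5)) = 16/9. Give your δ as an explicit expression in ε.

δ = min(9/2, (81/22)ε)

Let ε > 0 be given. We want δ > 0 with 0 < |t − 4| < δ ⇒ |(3t + 4)/(t + 5) − (16/9)| < ε.
Combining over a common denominator, (3t + 4)/(t + 5) − (16/9) = [(3t + 4)·9 − 16·(t + 5)] / [9·(t + 5)] = 11(t − 4) / (9(t + 5)).
So |(3t + 4)/(t + 5) − (16/9)| = 11|t − 4| / (9·|t + 5|).
Require δ ≤ 9/2, so |t + 5| ≥ |9| − |t − 4| > 9 − 9/2 = 9/2.
Hence |(3t + 4)/(t + 5) − (16/9)| < 11|t − 4|/(9·(9/2)) = (22/81)|t − 4|, which is < ε once |t − 4| < (81/22)ε.
Take δ = min(9/2, (81/22)ε). Then 0 < |t − 4| < δ forces both bounds, so |(3t + 4)/(t + 5) − (16/9)| < ε.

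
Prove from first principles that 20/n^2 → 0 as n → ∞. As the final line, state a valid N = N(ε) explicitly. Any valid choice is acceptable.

Let ε > 0. For n ≥ 1, |20/n^2 − 0| = 20/n^2.
20/n^2 < ε ⇔ n^2 > 20/ε ⇔ n > (20/ε)^{1/2}.
Take N = (20/ε)^{1/2}. Then n > N implies 20/n^2 < ε.

N = (20/ε)^{1/2}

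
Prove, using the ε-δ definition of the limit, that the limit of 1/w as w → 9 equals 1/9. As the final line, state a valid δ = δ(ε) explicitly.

δ = min(9/2, (81/2)ε)

Fix ε > 0. We seek δ > 0 such that 0 < |w − 9| < δ implies |1/w − (1/9)| < ε.
|1/w − (1/9)| = |9 − w|/(9·|w|) = |w − 9|/(9|w|).
Restrict δ ≤ 9/2. Then |w − 9| < 9/2 gives |w| > 9/2, so 9|w| > 81/2.
Then |1/w − (1/9)| < |w − 9|/(81/2), which is < ε when |w − 9| < (81/2)ε.
Take δ = min(9/2, (81/2)ε). Then 0 < |w − 9| < δ gives both |w − 9| < 9/2 and |w − 9| < (81/2)ε, so |1/w − (1/9)| < ε.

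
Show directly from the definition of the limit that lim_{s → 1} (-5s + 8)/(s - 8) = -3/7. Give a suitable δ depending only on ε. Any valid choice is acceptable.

δ = min(7/2, (49/64)ε)

Let ε > 0 be given. We want δ > 0 with 0 < |s − 1| < δ ⇒ |(-5s + 8)/(s - 8) + 3/7| < ε.
Combining over a common denominator, (-5s + 8)/(s - 8) + 3/7 = [(-5s + 8)·(-7) − 3·(s - 8)] / [(-7)·(s - 8)] = 32(s − 1) / ((-7)(s - 8)).
So |(-5s + 8)/(s - 8) + 3/7| = 32|s − 1| / (7·|s − 8|).
Restrict δ ≤ 7/2. Then |s − 1| < 7/2 gives |s − 8| = |(s − 1) + (-7)| ≥ 7 − 7/2 = 7/2.
Hence |(-5s + 8)/(s - 8) + 3/7| < 32|s − 1|/(7·(7/2)) = (64/49)|s − 1|, which is < ε once |s − 1| < (49/64)ε.
Take δ = min(7/2, (49/64)ε). Then 0 < |s − 1| < δ forces both bounds, so |(-5s + 8)/(s - 8) + 3/7| < ε.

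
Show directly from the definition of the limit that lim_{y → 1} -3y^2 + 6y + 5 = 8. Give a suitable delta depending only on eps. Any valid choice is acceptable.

delta = min(2, eps/12)

Let eps > 0. We want delta > 0 such that 0 < |y − 1| < delta implies |(-3y^2 + 6y + 5) − 8| < eps.
(-3y^2 + 6y + 5) − 8 = -3y^2 + 6y - 3 = (y − 1)(-3y + 3).
So |(-3y^2 + 6y + 5) − 8| = |y − 1|·|-3y + 3|.
Require delta ≤ 2. Then |y − 1| < 2 gives |y| < 3, and by the triangle inequality |-3y + 3| ≤ 3·3 + 3 = 12.
Hence |(-3y^2 + 6y + 5) − 8| ≤ 12|y − 1| < eps provided |y − 1| < eps/12.
Choosing delta = min(2, eps/12) ensures both conditions, hence |(-3y^2 + 6y + 5) − 8| < eps.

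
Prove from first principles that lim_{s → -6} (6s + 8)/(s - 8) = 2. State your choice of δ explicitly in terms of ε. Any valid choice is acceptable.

Let ε > 0 be given. We want δ > 0 with 0 < |s + 6| < δ ⇒ |(6s + 8)/(s - 8) − 2| < ε.
Combining over a common denominator, (6s + 8)/(s - 8) − 2 = [(6s + 8)·(-14) − (-28)·(s - 8)] / [(-14)·(s - 8)] = -56(s + 6) / ((-14)(s - 8)).
So |(6s + 8)/(s - 8) − 2| = 56|s + 6| / (14·|s − 8|).
Restrict δ ≤ 7. Then |s + 6| < 7 gives |s − 8| = |(s + 6) + (-14)| ≥ 14 − 7 = 7.
Hence |(6s + 8)/(s - 8) − 2| < 56|s + 6|/(14·7) = (4/7)|s + 6|, which is < ε once |s + 6| < (7/4)ε.
Take δ = min(7, (7/4)ε). Then 0 < |s + 6| < δ forces both bounds, so |(6s + 8)/(s - 8) − 2| < ε.

δ = min(7, (7/4)ε)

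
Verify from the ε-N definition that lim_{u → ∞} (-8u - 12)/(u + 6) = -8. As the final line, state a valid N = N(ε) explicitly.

N = 36/ε

Let ε > 0. We seek N > 0 such that u > N implies |(-8u - 12)/(u + 6) + 8| < ε.
(-8u - 12)/(u + 6) + 8 = ((-8u - 12) − (-8)(u + 6)) / ((u + 6)) = 36/((u + 6)).
For u > 0 we have u + 6 > u, so |(-8u - 12)/(u + 6) + 8| = 36/((u + 6)) < 36/(u) = 36/u.
Thus |(-8u - 12)/(u + 6) + 8| < ε whenever u > 36/ε.
Take N = 36/ε. If u > N then |(-8u - 12)/(u + 6) + 8| < 36/u < ε.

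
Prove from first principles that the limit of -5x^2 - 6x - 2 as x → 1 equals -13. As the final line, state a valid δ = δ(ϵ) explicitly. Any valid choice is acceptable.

Suppose ϵ > 0. We want δ > 0 such that 0 < |x − 1| < δ implies |(-5x^2 - 6x - 2) + 13| < ϵ.
(-5x^2 - 6x - 2) + 13 = -5x^2 - 6x + 11 = (x − 1)(-5x - 11).
So |(-5x^2 - 6x - 2) + 13| = |x − 1|·|-5x - 11|.
Assume first that |x − 1| < 1, so |x| < 2. Then |-5x - 11| ≤ 5·2 + 11 = 21.
Hence |(-5x^2 - 6x - 2) + 13| ≤ 21|x − 1| < ϵ provided |x − 1| < ϵ/21.
Choosing δ = min(1, ϵ/21) ensures both conditions, hence |(-5x^2 - 6x - 2) + 13| < ϵ.

δ = min(1, ϵ/21)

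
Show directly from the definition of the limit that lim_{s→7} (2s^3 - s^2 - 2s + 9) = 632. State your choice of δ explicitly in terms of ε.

Suppose ε > 0. We want δ > 0 such that 0 < |s − 7| < δ implies |(2s^3 - s^2 - 2s + 9) − 632| < ε.
(2s^3 - s^2 - 2s + 9) − 632 = 2s^3 - s^2 - 2s - 623 = (s − 7)(2s^2 + 13s + 89).
So |(2s^3 - s^2 - 2s + 9) − 632| = |s − 7|·|2s^2 + 13s + 89|.
Require δ ≤ 2. Then |s − 7| < 2 gives |s| < 9, and by the triangle inequality |2s^2 + 13s + 89| ≤ 2·9^2 + 13·9 + 89 = 368.
Hence |(2s^3 - s^2 - 2s + 9) − 632| ≤ 368|s − 7| < ε provided |s − 7| < ε/368.
Take δ = min(2, ε/368). Then 0 < |s − 7| < δ gives both |s − 7| < 2 and |s − 7| < ε/368, so |(2s^3 - s^2 - 2s + 9) − 632| < ε.

δ = min(2, ε/368)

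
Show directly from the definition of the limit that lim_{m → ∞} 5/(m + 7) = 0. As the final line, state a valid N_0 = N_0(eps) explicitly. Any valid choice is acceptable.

Fix eps > 0. For m ≥ 1, |5/(m + 7) − 0| = 5/(m + 7) ≤ 5/m.
We need 5/m < eps, i.e. m > 5/eps.
Take N_0 = 5/eps. If m > N_0 then |5/(m + 7)| ≤ 5/m < eps.

N_0 = 5/eps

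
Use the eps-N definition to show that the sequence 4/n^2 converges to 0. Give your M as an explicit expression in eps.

M = (4/eps)^{1/2}

Fix eps > 0. For n ≥ 1, |4/n^2 − 0| = 4/n^2.
4/n^2 < eps ⇔ n^2 > 4/eps ⇔ n > (4/eps)^{1/2}.
Take M = (4/eps)^{1/2}. Then n > M implies 4/n^2 < eps.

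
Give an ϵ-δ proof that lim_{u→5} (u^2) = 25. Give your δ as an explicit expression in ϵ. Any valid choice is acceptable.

Let ϵ > 0 be given. We seek δ > 0 with 0 < |u − 5| < δ ⇒ |u^2 − 25| < ϵ.
Factor: u^2 − 25 = (u − 5)(u + 5), so |u^2 − 25| = |u − 5|·|u + 5|.
Impose δ ≤ 1 so that |u| < 6; then |u + 5| ≤ 11.
Hence |u^2 − 25| ≤ 11|u − 5|, which is < ϵ once |u − 5| < ϵ/11.
Take δ = min(1, ϵ/11). If 0 < |u − 5| < δ then both bounds hold and |u^2 − 25| ≤ 11|u − 5| < 11·(ϵ/11) = ϵ.

δ = min(1, ϵ/11)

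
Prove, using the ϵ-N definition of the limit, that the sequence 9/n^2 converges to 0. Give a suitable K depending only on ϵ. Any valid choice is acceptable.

K = (9/ϵ)^{1/2}

Fix ϵ > 0. For n ≥ 1, |9/n^2 − 0| = 9/n^2.
9/n^2 < ϵ ⇔ n^2 > 9/ϵ ⇔ n > (9/ϵ)^{1/2}.
Take K = (9/ϵ)^{1/2}. Then n > K implies 9/n^2 < ϵ.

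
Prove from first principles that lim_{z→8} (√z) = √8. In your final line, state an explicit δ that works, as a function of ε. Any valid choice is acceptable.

Suppose ε > 0. We want δ > 0 such that 0 < |z − 8| < δ implies |√z − √8| < ε.
Multiplying by the conjugate, |√z − √8| = |z − 8|/(√z + √8).
Restrict δ ≤ 8 so that |z − 8| < 8 forces z > 0, and then √z + √8 > √8.
Hence |√z − √8| < |z − 8|/√8, which is < ε once |z − 8| < √8·ε.
Take δ = min(8, √8·ε). If 0 < |z − 8| < δ then z > 0 and |√z − √8| < |z − 8|/√8 < ε.

δ = min(8, √8·ε)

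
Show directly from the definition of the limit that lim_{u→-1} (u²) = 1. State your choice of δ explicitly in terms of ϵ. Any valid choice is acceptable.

Let ϵ > 0. We seek δ > 0 with 0 < |u + 1| < δ ⇒ |u² − 1| < ϵ.
Factor: u² − 1 = (u + 1)(u - 1), so |u² − 1| = |u + 1|·|u - 1|.
Restrict δ ≤ 2. Then |u + 1| < 2 gives |u| < 3, so by the triangle inequality |u - 1| ≤ 3 + 1 = 4.
Hence |u² − 1| ≤ 4|u + 1|, which is < ϵ once |u + 1| < ϵ/4.
Take δ = min(2, ϵ/4). If 0 < |u + 1| < δ then both bounds hold and |u² − 1| ≤ 4|u + 1| < 4·(ϵ/4) = ϵ.

δ = min(2, ϵ/4)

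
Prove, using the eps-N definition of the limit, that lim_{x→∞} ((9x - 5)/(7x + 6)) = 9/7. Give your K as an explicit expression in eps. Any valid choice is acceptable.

Fix eps > 0. We seek K > 0 such that x > K implies |(9x - 5)/(7x + 6) − (9/7)| < eps.
(9x - 5)/(7x + 6) − (9/7) = (7(9x - 5) − 9(7x + 6)) / (7(7x + 6)) = -89/(7(7x + 6)).
For x > 0 we have 7x + 6 > 7x, so |(9x - 5)/(7x + 6) − (9/7)| = 89/(7(7x + 6)) < 89/(7·7x) = (89/49)/x.
Thus |(9x - 5)/(7x + 6) − (9/7)| < eps whenever x > (89/49)/eps.
Take K = (89/49)/eps. If x > K then |(9x - 5)/(7x + 6) − (9/7)| < (89/49)/x < eps.

K = (89/49)/eps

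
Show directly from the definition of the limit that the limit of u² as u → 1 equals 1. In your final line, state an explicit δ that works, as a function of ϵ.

Let ϵ > 0 be given. We seek δ > 0 with 0 < |u − 1| < δ ⇒ |u² − 1| < ϵ.
Factor: u² − 1 = (u − 1)(u + 1), so |u² − 1| = |u − 1|·|u + 1|.
Restrict δ ≤ 1. Then |u − 1| < 1 gives |u| < 2, so by the triangle inequality |u + 1| ≤ 2 + 1 = 3.
Hence |u² − 1| ≤ 3|u − 1|, which is < ϵ once |u − 1| < ϵ/3.
Take δ = min(1, ϵ/3). If 0 < |u − 1| < δ then both bounds hold and |u² − 1| ≤ 3|u − 1| < 3·(ϵ/3) = ϵ.

δ = min(1, ϵ/3)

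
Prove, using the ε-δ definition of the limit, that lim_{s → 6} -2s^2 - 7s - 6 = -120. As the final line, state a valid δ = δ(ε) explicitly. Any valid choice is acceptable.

Let ε > 0. We want δ > 0 such that 0 < |s − 6| < δ implies |(-2s^2 - 7s - 6) + 120| < ε.
(-2s^2 - 7s - 6) + 120 = -2s^2 - 7s + 114 = (s − 6)(-2s - 19).
So |(-2s^2 - 7s - 6) + 120| = |s − 6|·|-2s - 19|.
Require δ ≤ 1. Then |s − 6| < 1 gives |s| < 7, and by the triangle inequality |-2s - 19| ≤ 2·7 + 19 = 33.
Hence |(-2s^2 - 7s - 6) + 120| ≤ 33|s − 6| < ε provided |s − 6| < ε/33.
Take δ = min(1, ε/33). Then 0 < |s − 6| < δ gives both |s − 6| < 1 and |s − 6| < ε/33, so |(-2s^2 - 7s - 6) + 120| < ε.

δ = min(1, ε/33)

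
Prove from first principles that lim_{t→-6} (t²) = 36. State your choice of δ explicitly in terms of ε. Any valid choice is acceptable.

Fix ε > 0. We seek δ > 0 with 0 < |t + 6| < δ ⇒ |t² − 36| < ε.
Factor: t² − 36 = (t + 6)(t - 6), so |t² − 36| = |t + 6|·|t - 6|.
Impose δ ≤ 1 so that |t| < 7; then |t - 6| ≤ 13.
Hence |t² − 36| ≤ 13|t + 6|, which is < ε once |t + 6| < ε/13.
Take δ = min(1, ε/13). If 0 < |t + 6| < δ then both bounds hold and |t² − 36| ≤ 13|t + 6| < 13·(ε/13) = ε.

δ = min(1, ε/13)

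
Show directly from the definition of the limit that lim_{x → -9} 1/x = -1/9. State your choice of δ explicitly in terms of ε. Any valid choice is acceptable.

δ = min(9/2, (81/2)ε)

Let ε > 0. We seek δ > 0 such that 0 < |x + 9| < δ implies |1/x + 1/9| < ε.
|1/x + 1/9| = |-9 − x|/(9·|x|) = |x + 9|/(9|x|).
Restrict δ ≤ 9/2. Then |x + 9| < 9/2 gives |x| > 9/2, so 9|x| > 81/2.
Then |1/x + 1/9| < |x + 9|/(81/2), which is < ε when |x + 9| < (81/2)ε.
Take δ = min(9/2, (81/2)ε). Then 0 < |x + 9| < δ gives both |x + 9| < 9/2 and |x + 9| < (81/2)ε, so |1/x + 1/9| < ε.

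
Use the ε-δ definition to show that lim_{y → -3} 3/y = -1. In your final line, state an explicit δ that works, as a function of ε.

Fix ε > 0. We seek δ > 0 such that 0 < |y + 3| < δ implies |3/y + 1| < ε.
|3/y + 1| = 3·|-3 − y|/(3·|y|) = 3|y + 3|/(3|y|).
Require δ ≤ 3/2 so that |y| > 3 − 3/2 = 3/2, hence 3|y| > 9/2.
Then |3/y + 1| < 3|y + 3|/(9/2), which is < ε when |y + 3| < (3/2)ε.
Take δ = min(3/2, (3/2)ε). Then 0 < |y + 3| < δ gives both |y + 3| < 3/2 and |y + 3| < (3/2)ε, so |3/y + 1| < ε.

δ = min(3/2, (3/2)ε)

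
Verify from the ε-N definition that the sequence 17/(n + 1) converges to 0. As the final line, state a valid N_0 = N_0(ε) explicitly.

N_0 = 17/ε

Suppose ε > 0. For n ≥ 1, |17/(n + 1) − 0| = 17/(n + 1) ≤ 17/n.
We need 17/n < ε, i.e. n > 17/ε.
Take N_0 = 17/ε. If n > N_0 then |17/(n + 1)| ≤ 17/n < ε.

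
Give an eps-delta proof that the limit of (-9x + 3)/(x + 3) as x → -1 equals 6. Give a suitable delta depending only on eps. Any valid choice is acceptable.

Let eps > 0. We want delta > 0 with 0 < |x + 1| < delta ⇒ |(-9x + 3)/(x + 3) − 6| < eps.
Combining over a common denominator, (-9x + 3)/(x + 3) − 6 = [(-9x + 3)·2 − 12·(x + 3)] / [2·(x + 3)] = -30(x + 1) / (2(x + 3)).
So |(-9x + 3)/(x + 3) − 6| = 30|x + 1| / (2·|x + 3|).
Require delta ≤ 1, so |x + 3| ≥ |2| − |x + 1| > 2 − 1 = 1.
Hence |(-9x + 3)/(x + 3) − 6| < 30|x + 1|/(2·1) = 15|x + 1|, which is < eps once |x + 1| < (1/15)eps.
Take delta = min(1, (1/15)eps). Then 0 < |x + 1| < delta forces both bounds, so |(-9x + 3)/(x + 3) − 6| < eps.

delta = min(1, (1/15)eps)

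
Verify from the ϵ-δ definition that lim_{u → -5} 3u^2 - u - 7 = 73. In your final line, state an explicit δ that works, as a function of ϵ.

Fix ϵ > 0. We want δ > 0 such that 0 < |u + 5| < δ implies |(3u^2 - u - 7) − 73| < ϵ.
(3u^2 - u - 7) − 73 = 3u^2 - u - 80 = (u + 5)(3u - 16).
So |(3u^2 - u - 7) − 73| = |u + 5|·|3u - 16|.
Assume first that |u + 5| < 2, so |u| < 7. Then |3u - 16| ≤ 3·7 + 16 = 37.
Hence |(3u^2 - u - 7) − 73| ≤ 37|u + 5| < ϵ provided |u + 5| < ϵ/37.
Choosing δ = min(2, ϵ/37) ensures both conditions, hence |(3u^2 - u - 7) − 73| < ϵ.

δ = min(2, ϵ/37)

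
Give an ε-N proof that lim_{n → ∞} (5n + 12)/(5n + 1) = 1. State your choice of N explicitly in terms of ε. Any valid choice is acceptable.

Fix ε > 0. For n ≥ 1, |(5n + 12)/(5n + 1) − 1| = |55|/(5(5n + 1)) = 55/(5(5n + 1)).
Since 5n + 1 ≥ 5n for n ≥ 1, this is ≤ 55/(5·5n) = (11/5)/n.
So |(5n + 12)/(5n + 1) − 1| < ε whenever n > (11/5)/ε.
Take N = (11/5)/ε. If n > N then |(5n + 12)/(5n + 1) − 1| ≤ (11/5)/n < ε.

N = (11/5)/ε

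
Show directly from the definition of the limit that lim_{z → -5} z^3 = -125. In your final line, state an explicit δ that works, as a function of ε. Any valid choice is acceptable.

Let ε > 0. We seek δ > 0 with 0 < |z + 5| < δ ⇒ |z^3 + 125| < ε.
Factor: z^3 + 125 = (z + 5)(z^2 - 5z + 25), so |z^3 + 125| = |z + 5|·|z^2 - 5z + 25|.
Restrict δ ≤ 1. Then |z + 5| < 1 gives |z| < 6, so by the triangle inequality |z^2 - 5z + 25| ≤ 6^2 + 5·6 + 25 = 91.
Hence |z^3 + 125| ≤ 91|z + 5|, which is < ε once |z + 5| < ε/91.
Take δ = min(1, ε/91). If 0 < |z + 5| < δ then both bounds hold and |z^3 + 125| ≤ 91|z + 5| < 91·(ε/91) = ε.

δ = min(1, ε/91)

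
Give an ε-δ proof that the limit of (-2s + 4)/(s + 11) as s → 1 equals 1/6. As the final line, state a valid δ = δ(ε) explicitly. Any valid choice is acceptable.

δ = min(6, (36/13)ε)

Fix ε > 0. We want δ > 0 with 0 < |s − 1| < δ ⇒ |(-2s + 4)/(s + 11) − (1/6)| < ε.
Combining over a common denominator, (-2s + 4)/(s + 11) − (1/6) = [(-2s + 4)·12 − 2·(s + 11)] / [12·(s + 11)] = -26(s − 1) / (12(s + 11)).
So |(-2s + 4)/(s + 11) − (1/6)| = 26|s − 1| / (12·|s + 11|).
Require δ ≤ 6, so |s + 11| ≥ |12| − |s − 1| > 12 − 6 = 6.
Hence |(-2s + 4)/(s + 11) − (1/6)| < 26|s − 1|/(12·6) = (13/36)|s − 1|, which is < ε once |s − 1| < (36/13)ε.
Take δ = min(6, (36/13)ε). Then 0 < |s − 1| < δ forces both bounds, so |(-2s + 4)/(s + 11) − (1/6)| < ε.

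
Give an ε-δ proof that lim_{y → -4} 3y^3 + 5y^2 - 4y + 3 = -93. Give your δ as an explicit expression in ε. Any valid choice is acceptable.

Fix ε > 0. We want δ > 0 such that 0 < |y + 4| < δ implies |(3y^3 + 5y^2 - 4y + 3) + 93| < ε.
(3y^3 + 5y^2 - 4y + 3) + 93 = 3y^3 + 5y^2 - 4y + 96 = (y + 4)(3y^2 - 7y + 24).
So |(3y^3 + 5y^2 - 4y + 3) + 93| = |y + 4|·|3y^2 - 7y + 24|.
Assume first that |y + 4| < 1, so |y| < 5. Then |3y^2 - 7y + 24| ≤ 3·5^2 + 7·5 + 24 = 134.
Hence |(3y^3 + 5y^2 - 4y + 3) + 93| ≤ 134|y + 4| < ε provided |y + 4| < ε/134.
Choosing δ = min(1, ε/134) ensures both conditions, hence |(3y^3 + 5y^2 - 4y + 3) + 93| < ε.

δ = min(1, ε/134)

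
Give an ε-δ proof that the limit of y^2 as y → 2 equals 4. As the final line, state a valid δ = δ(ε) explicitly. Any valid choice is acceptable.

Suppose ε > 0. We seek δ > 0 with 0 < |y − 2| < δ ⇒ |y^2 − 4| < ε.
Factor: y^2 − 4 = (y − 2)(y + 2), so |y^2 − 4| = |y − 2|·|y + 2|.
Impose δ ≤ 1 so that |y| < 3; then |y + 2| ≤ 5.
Hence |y^2 − 4| ≤ 5|y − 2|, which is < ε once |y − 2| < ε/5.
Take δ = min(1, ε/5). If 0 < |y − 2| < δ then both bounds hold and |y^2 − 4| ≤ 5|y − 2| < 5·(ε/5) = ε.

δ = min(1, ε/5)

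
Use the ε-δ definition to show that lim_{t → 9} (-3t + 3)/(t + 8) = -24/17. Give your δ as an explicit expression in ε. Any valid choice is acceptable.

δ = min(17/2, (289/54)ε)

Let ε > 0 be given. We want δ > 0 with 0 < |t − 9| < δ ⇒ |(-3t + 3)/(t + 8) + 24/17| < ε.
Combining over a common denominator, (-3t + 3)/(t + 8) + 24/17 = [(-3t + 3)·17 − (-24)·(t + 8)] / [17·(t + 8)] = -27(t − 9) / (17(t + 8)).
So |(-3t + 3)/(t + 8) + 24/17| = 27|t − 9| / (17·|t + 8|).
Require δ ≤ 17/2, so |t + 8| ≥ |17| − |t − 9| > 17 − 17/2 = 17/2.
Hence |(-3t + 3)/(t + 8) + 24/17| < 27|t − 9|/(17·(17/2)) = (54/289)|t − 9|, which is < ε once |t − 9| < (289/54)ε.
Take δ = min(17/2, (289/54)ε). Then 0 < |t − 9| < δ forces both bounds, so |(-3t + 3)/(t + 8) + 24/17| < ε.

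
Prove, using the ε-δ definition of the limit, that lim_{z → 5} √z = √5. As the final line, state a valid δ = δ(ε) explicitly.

δ = min(5, √5·ε)

Fix ε > 0. We want δ > 0 such that 0 < |z − 5| < δ implies |√z − √5| < ε.
Multiplying by the conjugate, |√z − √5| = |z − 5|/(√z + √5).
Restrict δ ≤ 5 so that |z − 5| < 5 forces z > 0, and then √z + √5 > √5.
Hence |√z − √5| < |z − 5|/√5, which is < ε once |z − 5| < √5·ε.
Take δ = min(5, √5·ε). If 0 < |z − 5| < δ then z > 0 and |√z − √5| < |z − 5|/√5 < ε.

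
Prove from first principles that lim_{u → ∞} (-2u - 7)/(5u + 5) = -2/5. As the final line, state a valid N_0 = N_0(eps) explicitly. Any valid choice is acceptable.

N_0 = 1/eps

Let eps > 0. We seek N_0 > 0 such that u > N_0 implies |(-2u - 7)/(5u + 5) + 2/5| < eps.
(-2u - 7)/(5u + 5) + 2/5 = (5(-2u - 7) − (-2)(5u + 5)) / (5(5u + 5)) = -25/(5(5u + 5)).
For u > 0 we have 5u + 5 > 5u, so |(-2u - 7)/(5u + 5) + 2/5| = 25/(5(5u + 5)) < 25/(5·5u) = 1/u.
Thus |(-2u - 7)/(5u + 5) + 2/5| < eps whenever u > 1/eps.
Take N_0 = 1/eps. If u > N_0 then |(-2u - 7)/(5u + 5) + 2/5| < 1/u < eps.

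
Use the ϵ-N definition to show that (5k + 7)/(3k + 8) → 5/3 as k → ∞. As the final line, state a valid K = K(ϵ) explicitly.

K = (19/9)/ϵ

Let ϵ > 0 be given. For k ≥ 1, |(5k + 7)/(3k + 8) − (5/3)| = |-19|/(3(3k + 8)) = 19/(3(3k + 8)).
Since 3k + 8 ≥ 3k for k ≥ 1, this is ≤ 19/(3·3k) = (19/9)/k.
So |(5k + 7)/(3k + 8) − (5/3)| < ϵ whenever k > (19/9)/ϵ.
Take K = (19/9)/ϵ. If k > K then |(5k + 7)/(3k + 8) − (5/3)| ≤ (19/9)/k < ϵ.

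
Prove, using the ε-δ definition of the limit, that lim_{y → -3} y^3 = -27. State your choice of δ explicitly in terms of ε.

δ = min(1, ε/37)

Suppose ε > 0. We seek δ > 0 with 0 < |y + 3| < δ ⇒ |y^3 + 27| < ε.
Factor: y^3 + 27 = (y + 3)(y^2 - 3y + 9), so |y^3 + 27| = |y + 3|·|y^2 - 3y + 9|.
Impose δ ≤ 1 so that |y| < 4; then |y^2 - 3y + 9| ≤ 37.
Hence |y^3 + 27| ≤ 37|y + 3|, which is < ε once |y + 3| < ε/37.
Take δ = min(1, ε/37). If 0 < |y + 3| < δ then both bounds hold and |y^3 + 27| ≤ 37|y + 3| < 37·(ε/37) = ε.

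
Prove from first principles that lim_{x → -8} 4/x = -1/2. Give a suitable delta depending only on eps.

Let eps > 0 be given. We seek delta > 0 such that 0 < |x + 8| < delta implies |4/x + 1/2| < eps.
|4/x + 1/2| = 4·|-8 − x|/(8·|x|) = 4|x + 8|/(8|x|).
Restrict delta ≤ 4. Then |x + 8| < 4 gives |x| > 4, so 8|x| > 32.
Then |4/x + 1/2| < 4|x + 8|/32, which is < eps when |x + 8| < 8eps.
Take delta = min(4, 8eps). Then 0 < |x + 8| < delta gives both |x + 8| < 4 and |x + 8| < 8eps, so |4/x + 1/2| < eps.

delta = min(4, 8eps)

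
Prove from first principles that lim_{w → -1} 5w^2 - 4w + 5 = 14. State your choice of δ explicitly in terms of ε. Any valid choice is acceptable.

Let ε > 0. We want δ > 0 such that 0 < |w + 1| < δ implies |(5w^2 - 4w + 5) − 14| < ε.
(5w^2 - 4w + 5) − 14 = 5w^2 - 4w - 9 = (w + 1)(5w - 9).
So |(5w^2 - 4w + 5) − 14| = |w + 1|·|5w - 9|.
Assume first that |w + 1| < 1, so |w| < 2. Then |5w - 9| ≤ 5·2 + 9 = 19.
Hence |(5w^2 - 4w + 5) − 14| ≤ 19|w + 1| < ε provided |w + 1| < ε/19.
Take δ = min(1, ε/19). Then 0 < |w + 1| < δ gives both |w + 1| < 1 and |w + 1| < ε/19, so |(5w^2 - 4w + 5) − 14| < ε.

δ = min(1, ε/19)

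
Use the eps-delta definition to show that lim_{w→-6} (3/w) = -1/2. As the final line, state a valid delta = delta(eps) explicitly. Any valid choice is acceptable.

delta = min(3, 6eps)

Suppose eps > 0. We seek delta > 0 such that 0 < |w + 6| < delta implies |3/w + 1/2| < eps.
|3/w + 1/2| = 3·|-6 − w|/(6·|w|) = 3|w + 6|/(6|w|).
Restrict delta ≤ 3. Then |w + 6| < 3 gives |w| > 3, so 6|w| > 18.
Then |3/w + 1/2| < 3|w + 6|/18, which is < eps when |w + 6| < 6eps.
Take delta = min(3, 6eps). Then 0 < |w + 6| < delta gives both |w + 6| < 3 and |w + 6| < 6eps, so |3/w + 1/2| < eps.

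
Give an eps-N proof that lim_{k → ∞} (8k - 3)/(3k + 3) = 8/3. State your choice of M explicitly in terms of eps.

M = (11/3)/eps

Let eps > 0 be given. For k ≥ 1, |(8k - 3)/(3k + 3) − (8/3)| = |-33|/(3(3k + 3)) = 33/(3(3k + 3)).
Since 3k + 3 ≥ 3k for k ≥ 1, this is ≤ 33/(3·3k) = (11/3)/k.
So |(8k - 3)/(3k + 3) − (8/3)| < eps whenever k > (11/3)/eps.
Take M = (11/3)/eps. If k > M then |(8k - 3)/(3k + 3) − (8/3)| ≤ (11/3)/k < eps.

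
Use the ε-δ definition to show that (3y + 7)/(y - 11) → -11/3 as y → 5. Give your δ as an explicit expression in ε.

Let ε > 0 be given. We want δ > 0 with 0 < |y − 5| < δ ⇒ |(3y + 7)/(y - 11) + 11/3| < ε.
Combining over a common denominator, (3y + 7)/(y - 11) + 11/3 = [(3y + 7)·(-6) − 22·(y - 11)] / [(-6)·(y - 11)] = -40(y − 5) / ((-6)(y - 11)).
So |(3y + 7)/(y - 11) + 11/3| = 40|y − 5| / (6·|y − 11|).
Require δ ≤ 3, so |y − 11| ≥ |-6| − |y − 5| > 6 − 3 = 3.
Hence |(3y + 7)/(y - 11) + 11/3| < 40|y − 5|/(6·3) = (20/9)|y − 5|, which is < ε once |y − 5| < (9/20)ε.
Take δ = min(3, (9/20)ε). Then 0 < |y − 5| < δ forces both bounds, so |(3y + 7)/(y - 11) + 11/3| < ε.

δ = min(3, (9/20)ε)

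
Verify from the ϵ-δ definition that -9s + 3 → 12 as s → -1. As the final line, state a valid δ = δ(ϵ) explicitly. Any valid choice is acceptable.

δ = ϵ/9

Let ϵ > 0 be given. We need δ > 0 so that 0 < |s + 1| < δ implies |(-9s + 3) − 12| < ϵ.
|(-9s + 3) − 12| = |-9s - 9| = 9|s + 1|.
So 9|s + 1| < ϵ exactly when |s + 1| < ϵ/9.
Choosing δ = ϵ/9 gives |(-9s + 3) − 12| = 9|s + 1| < ϵ whenever |s + 1| < δ.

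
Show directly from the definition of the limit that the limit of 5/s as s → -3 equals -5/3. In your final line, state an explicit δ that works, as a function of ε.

Let ε > 0. We seek δ > 0 such that 0 < |s + 3| < δ implies |5/s + 5/3| < ε.
|5/s + 5/3| = 5·|-3 − s|/(3·|s|) = 5|s + 3|/(3|s|).
Require δ ≤ 3/2 so that |s| > 3 − 3/2 = 3/2, hence 3|s| > 9/2.
Then |5/s + 5/3| < 5|s + 3|/(9/2), which is < ε when |s + 3| < (9/10)ε.
Take δ = min(3/2, (9/10)ε). Then 0 < |s + 3| < δ gives both |s + 3| < 3/2 and |s + 3| < (9/10)ε, so |5/s + 5/3| < ε.

δ = min(3/2, (9/10)ε)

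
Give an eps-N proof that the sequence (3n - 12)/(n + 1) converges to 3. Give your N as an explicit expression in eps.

N = 15/eps

Let eps > 0. For n ≥ 1, |(3n - 12)/(n + 1) − 3| = |-15|/((n + 1)) = 15/((n + 1)).
Since n + 1 ≥ n for n ≥ 1, this is ≤ 15/(n) = 15/n.
So |(3n - 12)/(n + 1) − 3| < eps whenever n > 15/eps.
Take N = 15/eps. If n > N then |(3n - 12)/(n + 1) − 3| ≤ 15/n < eps.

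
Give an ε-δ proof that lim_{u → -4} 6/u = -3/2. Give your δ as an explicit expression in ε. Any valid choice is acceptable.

Fix ε > 0. We seek δ > 0 such that 0 < |u + 4| < δ implies |6/u + 3/2| < ε.
|6/u + 3/2| = 6·|-4 − u|/(4·|u|) = 6|u + 4|/(4|u|).
Restrict δ ≤ 2. Then |u + 4| < 2 gives |u| > 2, so 4|u| > 8.
Then |6/u + 3/2| < 6|u + 4|/8, which is < ε when |u + 4| < (4/3)ε.
Take δ = min(2, (4/3)ε). Then 0 < |u + 4| < δ gives both |u + 4| < 2 and |u + 4| < (4/3)ε, so |6/u + 3/2| < ε.

δ = min(2, (4/3)ε)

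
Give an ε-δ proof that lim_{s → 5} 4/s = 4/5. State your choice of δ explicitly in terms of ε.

Let ε > 0. We seek δ > 0 such that 0 < |s − 5| < δ implies |4/s − (4/5)| < ε.
|4/s − (4/5)| = 4·|5 − s|/(5·|s|) = 4|s − 5|/(5|s|).
Restrict δ ≤ 5/2. Then |s − 5| < 5/2 gives |s| > 5/2, so 5|s| > 25/2.
Then |4/s − (4/5)| < 4|s − 5|/(25/2), which is < ε when |s − 5| < (25/8)ε.
Take δ = min(5/2, (25/8)ε). Then 0 < |s − 5| < δ gives both |s − 5| < 5/2 and |s − 5| < (25/8)ε, so |4/s − (4/5)| < ε.

δ = min(5/2, (25/8)ε)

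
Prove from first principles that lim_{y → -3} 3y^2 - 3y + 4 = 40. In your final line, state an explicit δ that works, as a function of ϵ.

δ = min(2, ϵ/27)

Suppose ϵ > 0. We want δ > 0 such that 0 < |y + 3| < δ implies |(3y^2 - 3y + 4) − 40| < ϵ.
(3y^2 - 3y + 4) − 40 = 3y^2 - 3y - 36 = (y + 3)(3y - 12).
So |(3y^2 - 3y + 4) − 40| = |y + 3|·|3y - 12|.
Require δ ≤ 2. Then |y + 3| < 2 gives |y| < 5, and by the triangle inequality |3y - 12| ≤ 3·5 + 12 = 27.
Hence |(3y^2 - 3y + 4) − 40| ≤ 27|y + 3| < ϵ provided |y + 3| < ϵ/27.
Choosing δ = min(2, ϵ/27) ensures both conditions, hence |(3y^2 - 3y + 4) − 40| < ϵ.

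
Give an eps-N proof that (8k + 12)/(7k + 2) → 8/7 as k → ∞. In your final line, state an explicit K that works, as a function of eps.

Let eps > 0. For k ≥ 1, |(8k + 12)/(7k + 2) − (8/7)| = |68|/(7(7k + 2)) = 68/(7(7k + 2)).
Since 7k + 2 ≥ 7k for k ≥ 1, this is ≤ 68/(7·7k) = (68/49)/k.
So |(8k + 12)/(7k + 2) − (8/7)| < eps whenever k > (68/49)/eps.
Take K = (68/49)/eps. If k > K then |(8k + 12)/(7k + 2) − (8/7)| ≤ (68/49)/k < eps.

K = (68/49)/eps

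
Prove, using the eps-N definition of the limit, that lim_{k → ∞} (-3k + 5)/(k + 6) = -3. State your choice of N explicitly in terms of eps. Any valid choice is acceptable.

Suppose eps > 0. For k ≥ 1, |(-3k + 5)/(k + 6) + 3| = |23|/((k + 6)) = 23/((k + 6)).
Since k + 6 ≥ k for k ≥ 1, this is ≤ 23/(k) = 23/k.
So |(-3k + 5)/(k + 6) + 3| < eps whenever k > 23/eps.
Take N = 23/eps. If k > N then |(-3k + 5)/(k + 6) + 3| ≤ 23/k < eps.

N = 23/eps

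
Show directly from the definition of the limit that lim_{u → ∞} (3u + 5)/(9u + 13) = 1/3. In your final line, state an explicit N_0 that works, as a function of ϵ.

Let ϵ > 0. We seek N_0 > 0 such that u > N_0 implies |(3u + 5)/(9u + 13) − (1/3)| < ϵ.
(3u + 5)/(9u + 13) − (1/3) = (9(3u + 5) − 3(9u + 13)) / (9(9u + 13)) = 6/(9(9u + 13)).
For u > 0 we have 9u + 13 > 9u, so |(3u + 5)/(9u + 13) − (1/3)| = 6/(9(9u + 13)) < 6/(9·9u) = (2/27)/u.
Thus |(3u + 5)/(9u + 13) − (1/3)| < ϵ whenever u > (2/27)/ϵ.
Take N_0 = (2/27)/ϵ. If u > N_0 then |(3u + 5)/(9u + 13) − (1/3)| < (2/27)/u < ϵ.

N_0 = (2/27)/ϵ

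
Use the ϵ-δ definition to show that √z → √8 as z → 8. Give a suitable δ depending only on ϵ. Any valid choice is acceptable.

Let ϵ > 0. We want δ > 0 such that 0 < |z − 8| < δ implies |√z − √8| < ϵ.
Multiplying by the conjugate, |√z − √8| = |z − 8|/(√z + √8).
Restrict δ ≤ 8 so that |z − 8| < 8 forces z > 0, and then √z + √8 > √8.
Hence |√z − √8| < |z − 8|/√8, which is < ϵ once |z − 8| < √8·ϵ.
Take δ = min(8, √8·ϵ). If 0 < |z − 8| < δ then z > 0 and |√z − √8| < |z − 8|/√8 < ϵ.

δ = min(8, √8·ϵ)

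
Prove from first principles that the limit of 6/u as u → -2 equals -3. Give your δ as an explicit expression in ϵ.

Let ϵ > 0 be given. We seek δ > 0 such that 0 < |u + 2| < δ implies |6/u + 3| < ϵ.
|6/u + 3| = 6·|-2 − u|/(2·|u|) = 6|u + 2|/(2|u|).
Require δ ≤ 1 so that |u| > 2 − 1 = 1, hence 2|u| > 2.
Then |6/u + 3| < 6|u + 2|/2, which is < ϵ when |u + 2| < (1/3)ϵ.
Take δ = min(1, (1/3)ϵ). Then 0 < |u + 2| < δ gives both |u + 2| < 1 and |u + 2| < (1/3)ϵ, so |6/u + 3| < ϵ.

δ = min(1, (1/3)ϵ)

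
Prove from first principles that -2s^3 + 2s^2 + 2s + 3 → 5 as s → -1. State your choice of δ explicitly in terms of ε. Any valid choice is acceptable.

δ = min(2, ε/32)

Fix ε > 0. We want δ > 0 such that 0 < |s + 1| < δ implies |(-2s^3 + 2s^2 + 2s + 3) − 5| < ε.
(-2s^3 + 2s^2 + 2s + 3) − 5 = -2s^3 + 2s^2 + 2s - 2 = (s + 1)(-2s^2 + 4s - 2).
So |(-2s^3 + 2s^2 + 2s + 3) − 5| = |s + 1|·|-2s^2 + 4s - 2|.
Require δ ≤ 2. Then |s + 1| < 2 gives |s| < 3, and by the triangle inequality |-2s^2 + 4s - 2| ≤ 2·3^2 + 4·3 + 2 = 32.
Hence |(-2s^3 + 2s^2 + 2s + 3) − 5| ≤ 32|s + 1| < ε provided |s + 1| < ε/32.
Choosing δ = min(2, ε/32) ensures both conditions, hence |(-2s^3 + 2s^2 + 2s + 3) − 5| < ε.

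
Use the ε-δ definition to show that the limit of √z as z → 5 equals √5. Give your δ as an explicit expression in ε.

Fix ε > 0. We want δ > 0 such that 0 < |z − 5| < δ implies |√z − √5| < ε.
Multiplying by the conjugate, |√z − √5| = |z − 5|/(√z + √5).
Restrict δ ≤ 5 so that |z − 5| < 5 forces z > 0, and then √z + √5 > √5.
Hence |√z − √5| < |z − 5|/√5, which is < ε once |z − 5| < √5·ε.
Take δ = min(5, √5·ε). If 0 < |z − 5| < δ then z > 0 and |√z − √5| < |z − 5|/√5 < ε.

δ = min(5, √5·ε)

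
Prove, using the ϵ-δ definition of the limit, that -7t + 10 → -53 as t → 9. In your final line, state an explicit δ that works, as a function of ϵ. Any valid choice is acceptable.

δ = ϵ/7

Let ϵ > 0. We need δ > 0 so that 0 < |t − 9| < δ implies |(-7t + 10) + 53| < ϵ.
Since (-7t + 10) + 53 = -7(t − 9), we have |(-7t + 10) + 53| = 7|t − 9|.
So 7|t − 9| < ϵ exactly when |t − 9| < ϵ/7.
Take δ = ϵ/7. If 0 < |t − 9| < δ then |(-7t + 10) + 53| = 7|t − 9| < 7·(ϵ/7) = ϵ.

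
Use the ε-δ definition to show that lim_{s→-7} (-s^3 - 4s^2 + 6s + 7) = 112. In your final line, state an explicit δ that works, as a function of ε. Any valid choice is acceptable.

δ = min(1, ε/103)

Let ε > 0. We want δ > 0 such that 0 < |s + 7| < δ implies |(-s^3 - 4s^2 + 6s + 7) − 112| < ε.
(-s^3 - 4s^2 + 6s + 7) − 112 = -s^3 - 4s^2 + 6s - 105 = (s + 7)(-s^2 + 3s - 15).
So |(-s^3 - 4s^2 + 6s + 7) − 112| = |s + 7|·|-s^2 + 3s - 15|.
Require δ ≤ 1. Then |s + 7| < 1 gives |s| < 8, and by the triangle inequality |-s^2 + 3s - 15| ≤ 8^2 + 3·8 + 15 = 103.
Hence |(-s^3 - 4s^2 + 6s + 7) − 112| ≤ 103|s + 7| < ε provided |s + 7| < ε/103.
Choosing δ = min(1, ε/103) ensures both conditions, hence |(-s^3 - 4s^2 + 6s + 7) − 112| < ε.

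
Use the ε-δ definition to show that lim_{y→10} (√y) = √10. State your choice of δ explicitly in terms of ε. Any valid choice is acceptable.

Let ε > 0 be given. We want δ > 0 such that 0 < |y − 10| < δ implies |√y − √10| < ε.
Multiplying by the conjugate, |√y − √10| = |y − 10|/(√y + √10).
Restrict δ ≤ 10 so that |y − 10| < 10 forces y > 0, and then √y + √10 > √10.
Hence |√y − √10| < |y − 10|/√10, which is < ε once |y − 10| < √10·ε.
Take δ = min(10, √10·ε). If 0 < |y − 10| < δ then y > 0 and |√y − √10| < |y − 10|/√10 < ε.

δ = min(10, √10·ε)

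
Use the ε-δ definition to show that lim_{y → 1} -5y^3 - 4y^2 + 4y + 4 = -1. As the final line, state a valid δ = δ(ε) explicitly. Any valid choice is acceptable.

δ = min(1, ε/43)

Fix ε > 0. We want δ > 0 such that 0 < |y − 1| < δ implies |(-5y^3 - 4y^2 + 4y + 4) + 1| < ε.
(-5y^3 - 4y^2 + 4y + 4) + 1 = -5y^3 - 4y^2 + 4y + 5 = (y − 1)(-5y^2 - 9y - 5).
So |(-5y^3 - 4y^2 + 4y + 4) + 1| = |y − 1|·|-5y^2 - 9y - 5|.
Assume first that |y − 1| < 1, so |y| < 2. Then |-5y^2 - 9y - 5| ≤ 5·2^2 + 9·2 + 5 = 43.
Hence |(-5y^3 - 4y^2 + 4y + 4) + 1| ≤ 43|y − 1| < ε provided |y − 1| < ε/43.
Take δ = min(1, ε/43). Then 0 < |y − 1| < δ gives both |y − 1| < 1 and |y − 1| < ε/43, so |(-5y^3 - 4y^2 + 4y + 4) + 1| < ε.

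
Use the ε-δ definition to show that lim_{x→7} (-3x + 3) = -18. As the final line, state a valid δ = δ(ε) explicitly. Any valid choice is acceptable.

δ = ε/3

Suppose ε > 0. We need δ > 0 so that 0 < |x − 7| < δ implies |(-3x + 3) + 18| < ε.
|(-3x + 3) + 18| = |-3x + 21| = 3|x − 7|.
Thus it suffices that |x − 7| < ε/3.
Choosing δ = ε/3 gives |(-3x + 3) + 18| = 3|x − 7| < ε whenever |x − 7| < δ.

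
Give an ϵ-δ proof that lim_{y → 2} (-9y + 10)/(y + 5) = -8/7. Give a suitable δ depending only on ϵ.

Fix ϵ > 0. We want δ > 0 with 0 < |y − 2| < δ ⇒ |(-9y + 10)/(y + 5) + 8/7| < ϵ.
Combining over a common denominator, (-9y + 10)/(y + 5) + 8/7 = [(-9y + 10)·7 − (-8)·(y + 5)] / [7·(y + 5)] = -55(y − 2) / (7(y + 5)).
So |(-9y + 10)/(y + 5) + 8/7| = 55|y − 2| / (7·|y + 5|).
Restrict δ ≤ 7/2. Then |y − 2| < 7/2 gives |y + 5| = |(y − 2) + 7| ≥ 7 − 7/2 = 7/2.
Hence |(-9y + 10)/(y + 5) + 8/7| < 55|y − 2|/(7·(7/2)) = (110/49)|y − 2|, which is < ϵ once |y − 2| < (49/110)ϵ.
Take δ = min(7/2, (49/110)ϵ). Then 0 < |y − 2| < δ forces both bounds, so |(-9y + 10)/(y + 5) + 8/7| < ϵ.

δ = min(7/2, (49/110)ϵ)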